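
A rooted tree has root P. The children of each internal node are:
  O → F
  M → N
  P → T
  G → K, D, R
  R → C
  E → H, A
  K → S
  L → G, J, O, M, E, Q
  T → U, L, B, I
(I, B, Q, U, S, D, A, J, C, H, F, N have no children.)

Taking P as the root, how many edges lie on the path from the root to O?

Climbing from O to the root: O–L–T–P. That's 3 steps.

3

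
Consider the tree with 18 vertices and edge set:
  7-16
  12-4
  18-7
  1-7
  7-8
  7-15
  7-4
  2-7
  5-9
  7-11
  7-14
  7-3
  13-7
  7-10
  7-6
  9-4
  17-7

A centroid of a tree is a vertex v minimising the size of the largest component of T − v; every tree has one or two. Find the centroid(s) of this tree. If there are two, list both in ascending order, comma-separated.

Delete 7: the remaining components have sizes 4, 1, 1, 1, 1, 1, 1, 1, 1, 1, 1, 1, 1, 1. Max 4 ≤ 9, so 7 is a centroid.
Every other node leaves some component of size > 9, so the centroid is unique.

7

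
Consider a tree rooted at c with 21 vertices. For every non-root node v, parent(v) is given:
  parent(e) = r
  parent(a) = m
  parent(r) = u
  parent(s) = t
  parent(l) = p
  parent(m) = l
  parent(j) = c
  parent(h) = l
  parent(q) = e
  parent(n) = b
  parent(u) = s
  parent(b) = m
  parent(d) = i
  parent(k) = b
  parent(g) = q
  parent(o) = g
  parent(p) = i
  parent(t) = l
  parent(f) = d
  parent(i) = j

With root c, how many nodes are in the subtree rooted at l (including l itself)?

Descendants of l (including itself): l, h, m, t, a, b, s, n, k, u, r, e, q, g, o. That's 15.

15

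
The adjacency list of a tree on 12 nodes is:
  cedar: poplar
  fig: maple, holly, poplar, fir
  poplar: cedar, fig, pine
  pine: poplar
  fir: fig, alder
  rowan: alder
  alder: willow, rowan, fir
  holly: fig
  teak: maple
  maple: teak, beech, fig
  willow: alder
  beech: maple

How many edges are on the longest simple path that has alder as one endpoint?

4

The node farthest from alder is pine (teak, beech, cedar also at distance 4), via alder-fir-fig-poplar-pine — 4 edges.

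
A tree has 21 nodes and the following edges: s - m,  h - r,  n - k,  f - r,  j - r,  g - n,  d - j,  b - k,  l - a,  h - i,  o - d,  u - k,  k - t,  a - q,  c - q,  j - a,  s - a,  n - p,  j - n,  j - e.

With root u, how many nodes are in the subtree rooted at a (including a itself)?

The subtree rooted at a contains: a, s, q, l, m, c — 6 nodes.

6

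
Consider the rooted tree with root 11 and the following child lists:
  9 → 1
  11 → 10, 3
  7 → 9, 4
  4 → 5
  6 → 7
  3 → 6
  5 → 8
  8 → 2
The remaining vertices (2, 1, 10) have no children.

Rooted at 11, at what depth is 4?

Path from 11 to 4: 11–3–6–7–4, which has 4 edges.

4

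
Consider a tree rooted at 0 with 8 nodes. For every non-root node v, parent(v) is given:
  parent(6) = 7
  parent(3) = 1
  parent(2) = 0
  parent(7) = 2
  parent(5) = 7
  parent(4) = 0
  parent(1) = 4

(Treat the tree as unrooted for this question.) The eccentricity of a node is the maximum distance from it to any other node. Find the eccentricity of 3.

6

The node farthest from 3 is 6 (5 also at distance 6), via 3-1-4-0-2-7-6 — 6 edges.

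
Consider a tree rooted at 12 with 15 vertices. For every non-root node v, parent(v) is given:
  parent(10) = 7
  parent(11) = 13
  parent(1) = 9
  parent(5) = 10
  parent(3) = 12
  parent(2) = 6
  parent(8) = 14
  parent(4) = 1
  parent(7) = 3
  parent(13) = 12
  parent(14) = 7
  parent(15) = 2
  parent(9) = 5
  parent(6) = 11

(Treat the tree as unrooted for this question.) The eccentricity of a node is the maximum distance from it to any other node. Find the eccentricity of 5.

9

Distances from 5 peak at 9, attained at 15.
5-10-7-3-12-13-11-6-2-15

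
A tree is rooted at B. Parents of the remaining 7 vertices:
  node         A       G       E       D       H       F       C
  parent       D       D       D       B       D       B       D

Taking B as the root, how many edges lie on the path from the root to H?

2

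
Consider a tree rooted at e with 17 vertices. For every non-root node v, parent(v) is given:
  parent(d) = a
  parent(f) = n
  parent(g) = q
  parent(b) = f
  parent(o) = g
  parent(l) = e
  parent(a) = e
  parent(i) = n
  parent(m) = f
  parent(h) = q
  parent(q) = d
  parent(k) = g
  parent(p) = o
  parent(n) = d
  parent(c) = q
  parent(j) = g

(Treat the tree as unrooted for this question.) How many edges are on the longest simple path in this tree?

7

BFS from l reaches p last, at distance 7; BFS from p confirms no node is farther.
Path: l–e–a–d–q–g–o–p.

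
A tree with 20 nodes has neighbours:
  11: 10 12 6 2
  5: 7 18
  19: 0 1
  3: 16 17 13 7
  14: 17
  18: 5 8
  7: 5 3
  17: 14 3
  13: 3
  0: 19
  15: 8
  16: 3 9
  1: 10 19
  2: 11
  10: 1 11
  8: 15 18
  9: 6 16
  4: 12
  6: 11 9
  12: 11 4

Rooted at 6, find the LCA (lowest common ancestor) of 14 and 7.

3

14's ancestor chain is 14, 17, 3, 16, 9, 6 and 7's is 7, 3, 16, 9, 6; they first meet at 3.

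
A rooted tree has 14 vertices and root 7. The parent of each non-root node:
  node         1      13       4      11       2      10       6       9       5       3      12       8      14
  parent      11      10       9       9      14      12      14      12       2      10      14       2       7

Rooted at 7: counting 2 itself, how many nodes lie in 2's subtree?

2's subtree: {2, 8, 5}, size 3.

3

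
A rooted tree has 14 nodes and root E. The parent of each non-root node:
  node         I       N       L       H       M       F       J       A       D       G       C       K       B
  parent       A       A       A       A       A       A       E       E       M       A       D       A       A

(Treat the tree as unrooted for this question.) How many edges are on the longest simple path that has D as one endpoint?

4

A farthest node from D is J.
The path D–M–A–E–J has 4 edges.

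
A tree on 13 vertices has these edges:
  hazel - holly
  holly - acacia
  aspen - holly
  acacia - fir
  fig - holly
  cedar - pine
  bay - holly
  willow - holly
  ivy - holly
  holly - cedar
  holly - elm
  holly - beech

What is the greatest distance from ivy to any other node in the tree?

The node farthest from ivy is fir (pine also at distance 3), via ivy–holly–acacia–fir — 3 edges.

3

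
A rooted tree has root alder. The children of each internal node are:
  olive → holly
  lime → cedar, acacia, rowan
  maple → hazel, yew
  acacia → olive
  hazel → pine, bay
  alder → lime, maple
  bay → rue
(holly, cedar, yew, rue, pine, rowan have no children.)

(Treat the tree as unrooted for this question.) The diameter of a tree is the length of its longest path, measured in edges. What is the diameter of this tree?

8

Starting from rue, a farthest node is holly at distance 8.
One longest path: rue-bay-hazel-maple-alder-lime-acacia-olive-holly.
So the diameter is 8.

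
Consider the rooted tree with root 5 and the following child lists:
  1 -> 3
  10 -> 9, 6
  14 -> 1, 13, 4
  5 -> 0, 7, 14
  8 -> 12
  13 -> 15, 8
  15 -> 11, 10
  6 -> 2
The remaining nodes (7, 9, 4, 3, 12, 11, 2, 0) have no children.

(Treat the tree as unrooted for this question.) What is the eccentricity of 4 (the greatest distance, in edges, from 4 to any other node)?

A farthest node from 4 is 2.
The path 4-14-13-15-10-6-2 has 6 edges.

6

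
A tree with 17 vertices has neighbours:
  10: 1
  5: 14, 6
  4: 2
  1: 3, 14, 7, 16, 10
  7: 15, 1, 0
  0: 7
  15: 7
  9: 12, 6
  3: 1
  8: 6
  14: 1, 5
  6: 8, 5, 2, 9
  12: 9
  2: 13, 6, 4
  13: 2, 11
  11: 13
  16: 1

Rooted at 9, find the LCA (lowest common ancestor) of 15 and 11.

6

15's ancestor chain is 15, 7, 1, 14, 5, 6, 9 and 11's is 11, 13, 2, 6, 9; they first meet at 6.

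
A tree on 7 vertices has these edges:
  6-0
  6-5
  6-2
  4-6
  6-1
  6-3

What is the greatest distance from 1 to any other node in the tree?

2

The node farthest from 1 is 3 (2, 0, 5, 4 also at distance 2), via 1-6-3 — 2 edges.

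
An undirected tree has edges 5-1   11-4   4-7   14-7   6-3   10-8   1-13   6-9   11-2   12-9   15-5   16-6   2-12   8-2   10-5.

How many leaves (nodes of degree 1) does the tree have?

Exactly 5 nodes have a single neighbour: 3, 13, 14, 15, 16.

5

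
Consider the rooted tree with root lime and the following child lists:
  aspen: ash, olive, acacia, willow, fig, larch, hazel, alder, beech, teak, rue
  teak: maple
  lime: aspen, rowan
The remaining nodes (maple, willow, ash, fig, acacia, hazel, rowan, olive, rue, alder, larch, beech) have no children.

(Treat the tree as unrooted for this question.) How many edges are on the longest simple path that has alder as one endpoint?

A farthest node from alder is maple (rowan also at distance 3).
The path alder–aspen–teak–maple has 3 edges.

3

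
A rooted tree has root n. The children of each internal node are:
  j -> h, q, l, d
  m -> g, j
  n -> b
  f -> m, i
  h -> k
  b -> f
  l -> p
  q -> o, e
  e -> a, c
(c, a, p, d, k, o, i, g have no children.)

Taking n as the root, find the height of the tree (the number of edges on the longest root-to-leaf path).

7

A deepest node is c, reached by n → b → f → m → j → q → e → c.
That path has 7 edges, so the height is 7.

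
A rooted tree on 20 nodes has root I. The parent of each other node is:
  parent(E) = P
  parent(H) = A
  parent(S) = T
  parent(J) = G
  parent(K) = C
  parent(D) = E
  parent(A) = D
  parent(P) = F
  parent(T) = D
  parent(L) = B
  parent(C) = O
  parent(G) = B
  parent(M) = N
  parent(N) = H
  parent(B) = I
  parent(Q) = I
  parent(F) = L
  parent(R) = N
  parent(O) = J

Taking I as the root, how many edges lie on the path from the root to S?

Path from I to S: I → B → L → F → P → E → D → T → S, which has 8 edges.

8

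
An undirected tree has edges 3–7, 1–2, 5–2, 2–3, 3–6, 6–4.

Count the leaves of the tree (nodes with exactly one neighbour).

4

The leaves are 1, 4, 5, 7.
That is 4 leaves.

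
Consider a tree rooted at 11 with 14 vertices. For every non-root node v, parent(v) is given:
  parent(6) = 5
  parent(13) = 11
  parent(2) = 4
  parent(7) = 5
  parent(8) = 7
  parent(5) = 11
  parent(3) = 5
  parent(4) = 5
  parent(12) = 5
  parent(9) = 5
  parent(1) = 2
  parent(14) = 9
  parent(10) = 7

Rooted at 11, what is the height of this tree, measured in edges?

4

The longest root-to-leaf path is 11 → 5 → 4 → 2 → 1 (4 edges).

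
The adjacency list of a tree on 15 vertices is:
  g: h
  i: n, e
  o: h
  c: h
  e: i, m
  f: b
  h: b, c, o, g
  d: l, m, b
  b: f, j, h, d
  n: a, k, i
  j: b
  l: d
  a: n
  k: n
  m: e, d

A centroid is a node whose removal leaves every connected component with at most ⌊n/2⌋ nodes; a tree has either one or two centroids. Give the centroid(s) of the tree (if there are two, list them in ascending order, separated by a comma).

d

If d is removed the pieces have sizes 7, 6, 1, all ≤ ⌊15/2⌋ = 7.
No neighbour of d does as well, so d is the unique centroid.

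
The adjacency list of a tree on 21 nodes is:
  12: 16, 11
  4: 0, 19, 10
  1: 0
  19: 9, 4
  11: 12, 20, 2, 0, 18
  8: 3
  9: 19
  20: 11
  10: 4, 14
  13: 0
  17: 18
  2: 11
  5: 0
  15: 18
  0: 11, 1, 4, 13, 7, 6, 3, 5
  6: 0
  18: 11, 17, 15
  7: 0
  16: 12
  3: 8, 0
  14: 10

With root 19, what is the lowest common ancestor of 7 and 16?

7's ancestor chain is 7, 0, 4, 19 and 16's is 16, 12, 11, 0, 4, 19; they first meet at 0.

0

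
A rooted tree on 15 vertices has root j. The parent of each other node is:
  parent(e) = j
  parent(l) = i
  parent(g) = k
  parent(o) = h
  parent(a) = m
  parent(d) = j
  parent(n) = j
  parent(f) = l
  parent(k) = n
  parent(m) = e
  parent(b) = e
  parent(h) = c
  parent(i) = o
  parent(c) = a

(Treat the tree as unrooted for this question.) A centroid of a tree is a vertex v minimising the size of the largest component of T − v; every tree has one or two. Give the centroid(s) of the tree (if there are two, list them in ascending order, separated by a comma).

Removing m splits the tree into components of sizes 7, 7; the largest is 7 ≤ ⌊15/2⌋ = 7.
No neighbour of m does as well, so m is the unique centroid.

m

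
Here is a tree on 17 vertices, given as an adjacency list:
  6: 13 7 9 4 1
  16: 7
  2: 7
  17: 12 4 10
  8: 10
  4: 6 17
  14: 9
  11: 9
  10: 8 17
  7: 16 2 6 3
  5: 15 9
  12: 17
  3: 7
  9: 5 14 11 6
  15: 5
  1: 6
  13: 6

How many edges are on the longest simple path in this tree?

7

Starting from 15, a farthest node is 8 at distance 7.
One longest path: 15 - 5 - 9 - 6 - 4 - 17 - 10 - 8.
So the diameter is 7.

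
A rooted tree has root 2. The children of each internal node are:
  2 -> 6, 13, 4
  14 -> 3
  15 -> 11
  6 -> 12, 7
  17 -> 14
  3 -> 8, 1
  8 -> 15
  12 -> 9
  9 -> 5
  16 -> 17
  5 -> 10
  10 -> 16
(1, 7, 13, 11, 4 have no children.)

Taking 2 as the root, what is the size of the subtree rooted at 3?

3's subtree: {3, 8, 1, 15, 11}, size 5.

5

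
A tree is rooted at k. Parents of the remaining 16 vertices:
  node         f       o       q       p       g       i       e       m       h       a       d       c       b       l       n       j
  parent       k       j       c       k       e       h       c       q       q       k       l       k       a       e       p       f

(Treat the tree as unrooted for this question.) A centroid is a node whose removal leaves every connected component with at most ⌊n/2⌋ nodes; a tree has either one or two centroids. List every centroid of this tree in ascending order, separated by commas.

c

If c is removed the pieces have sizes 8, 4, 4, all ≤ ⌊17/2⌋ = 8.
Every other node leaves some component of size > 8, so the centroid is unique.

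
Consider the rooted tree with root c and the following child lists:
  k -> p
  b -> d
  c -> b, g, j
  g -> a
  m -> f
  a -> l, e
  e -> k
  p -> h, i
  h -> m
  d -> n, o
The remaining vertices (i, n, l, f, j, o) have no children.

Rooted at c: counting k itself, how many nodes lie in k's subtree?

6

k's subtree: {k, p, h, i, m, f}, size 6.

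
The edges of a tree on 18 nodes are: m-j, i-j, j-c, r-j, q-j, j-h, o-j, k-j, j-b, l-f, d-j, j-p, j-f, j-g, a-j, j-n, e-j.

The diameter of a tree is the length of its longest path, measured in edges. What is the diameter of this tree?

Starting from l, a farthest node is d at distance 3.
One longest path: l - f - j - d.
So the diameter is 3.

3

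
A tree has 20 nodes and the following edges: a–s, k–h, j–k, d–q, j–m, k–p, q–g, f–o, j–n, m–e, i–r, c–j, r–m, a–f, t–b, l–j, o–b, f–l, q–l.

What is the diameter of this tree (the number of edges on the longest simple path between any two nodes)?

8

BFS from i reaches t last, at distance 8; BFS from t confirms no node is farther.
Path: i-r-m-j-l-f-o-b-t.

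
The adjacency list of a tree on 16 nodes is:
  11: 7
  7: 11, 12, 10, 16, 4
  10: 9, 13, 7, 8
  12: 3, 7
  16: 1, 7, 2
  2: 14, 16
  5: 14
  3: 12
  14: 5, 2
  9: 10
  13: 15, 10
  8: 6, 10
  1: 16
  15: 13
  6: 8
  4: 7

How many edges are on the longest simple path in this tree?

BFS from 6 reaches 5 last, at distance 7; BFS from 5 confirms no node is farther.
Path: 6 – 8 – 10 – 7 – 16 – 2 – 14 – 5.

7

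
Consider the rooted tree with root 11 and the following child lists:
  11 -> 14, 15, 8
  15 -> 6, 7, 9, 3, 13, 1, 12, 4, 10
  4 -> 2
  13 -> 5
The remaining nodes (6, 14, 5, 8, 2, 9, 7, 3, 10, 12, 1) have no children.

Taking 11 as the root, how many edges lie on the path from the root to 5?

Climbing from 5 to the root: 5 → 13 → 15 → 11. That's 3 steps.

3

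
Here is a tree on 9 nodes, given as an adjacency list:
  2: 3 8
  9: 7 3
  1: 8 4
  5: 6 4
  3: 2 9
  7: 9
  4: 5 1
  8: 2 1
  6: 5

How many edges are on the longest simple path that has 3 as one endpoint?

6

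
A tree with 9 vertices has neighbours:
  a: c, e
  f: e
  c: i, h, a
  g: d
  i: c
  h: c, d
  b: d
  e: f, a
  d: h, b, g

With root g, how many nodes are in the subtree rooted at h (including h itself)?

h's subtree: {h, c, a, i, e, f}, size 6.

6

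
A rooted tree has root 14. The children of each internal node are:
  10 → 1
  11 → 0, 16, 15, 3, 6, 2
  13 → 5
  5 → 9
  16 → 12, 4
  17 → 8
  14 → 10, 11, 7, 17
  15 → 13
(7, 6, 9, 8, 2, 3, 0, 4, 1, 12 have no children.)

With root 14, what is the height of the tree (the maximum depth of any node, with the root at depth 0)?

The longest root-to-leaf path is 14 – 11 – 15 – 13 – 5 – 9 (5 edges).

5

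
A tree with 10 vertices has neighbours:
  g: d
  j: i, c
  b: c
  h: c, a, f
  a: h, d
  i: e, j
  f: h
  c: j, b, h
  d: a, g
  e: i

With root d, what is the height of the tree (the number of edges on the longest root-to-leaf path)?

The longest root-to-leaf path is d – a – h – c – j – i – e (6 edges).

6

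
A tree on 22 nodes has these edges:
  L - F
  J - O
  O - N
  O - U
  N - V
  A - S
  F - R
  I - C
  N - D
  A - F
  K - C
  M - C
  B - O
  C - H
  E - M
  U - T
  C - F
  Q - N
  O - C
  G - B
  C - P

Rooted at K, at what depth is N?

Path from K to N: K – C – O – N, which has 3 edges.

3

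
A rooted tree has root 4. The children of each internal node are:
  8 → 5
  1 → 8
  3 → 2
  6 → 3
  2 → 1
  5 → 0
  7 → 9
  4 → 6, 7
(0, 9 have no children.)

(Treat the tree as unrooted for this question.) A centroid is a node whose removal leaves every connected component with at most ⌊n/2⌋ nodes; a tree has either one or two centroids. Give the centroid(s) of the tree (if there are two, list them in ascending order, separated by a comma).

2, 3

Delete 2: the remaining components have sizes 5, 4. Max 5 ≤ 5, so 2 is a centroid.
Its neighbour 3 also leaves a largest component of size 5, so both are centroids.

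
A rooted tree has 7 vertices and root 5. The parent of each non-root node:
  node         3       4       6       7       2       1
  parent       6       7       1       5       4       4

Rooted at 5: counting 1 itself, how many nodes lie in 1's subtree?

3

1's subtree: {1, 6, 3}, size 3.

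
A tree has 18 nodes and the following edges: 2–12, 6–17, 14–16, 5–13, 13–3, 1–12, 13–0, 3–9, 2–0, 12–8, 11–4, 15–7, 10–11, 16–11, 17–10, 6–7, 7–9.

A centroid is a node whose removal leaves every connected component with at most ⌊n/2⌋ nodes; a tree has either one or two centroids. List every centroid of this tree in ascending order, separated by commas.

Removing 7 splits the tree into components of sizes 9, 7, 1; the largest is 9 ≤ ⌊18/2⌋ = 9.
Its neighbour 9 also leaves a largest component of size 9, so both are centroids.

7, 9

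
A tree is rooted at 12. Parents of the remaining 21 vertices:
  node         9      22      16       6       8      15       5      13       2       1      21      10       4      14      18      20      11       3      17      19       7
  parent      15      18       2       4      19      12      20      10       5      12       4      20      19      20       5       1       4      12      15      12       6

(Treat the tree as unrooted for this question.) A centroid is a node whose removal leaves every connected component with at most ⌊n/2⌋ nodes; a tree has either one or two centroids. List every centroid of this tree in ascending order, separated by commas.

Removing 12 splits the tree into components of sizes 10, 7, 3, 1; the largest is 10 ≤ ⌊22/2⌋ = 11.
No neighbour of 12 does as well, so 12 is the unique centroid.

12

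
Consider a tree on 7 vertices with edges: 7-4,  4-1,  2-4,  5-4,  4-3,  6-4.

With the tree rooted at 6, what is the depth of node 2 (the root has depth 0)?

2

Path from 6 to 2: 6–4–2, which has 2 edges.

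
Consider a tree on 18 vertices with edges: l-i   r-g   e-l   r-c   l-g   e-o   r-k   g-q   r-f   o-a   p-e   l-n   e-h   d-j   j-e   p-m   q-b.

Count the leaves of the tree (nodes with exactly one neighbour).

The leaves are a, b, c, d, f, h, i, k, m, n.
That is 10 leaves.

10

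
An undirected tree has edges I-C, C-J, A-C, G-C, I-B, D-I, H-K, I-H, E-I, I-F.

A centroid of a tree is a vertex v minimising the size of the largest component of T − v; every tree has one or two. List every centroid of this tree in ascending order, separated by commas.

Removing I splits the tree into components of sizes 4, 2, 1, 1, 1, 1; the largest is 4 ≤ ⌊11/2⌋ = 5.
No neighbour of I does as well, so I is the unique centroid.

I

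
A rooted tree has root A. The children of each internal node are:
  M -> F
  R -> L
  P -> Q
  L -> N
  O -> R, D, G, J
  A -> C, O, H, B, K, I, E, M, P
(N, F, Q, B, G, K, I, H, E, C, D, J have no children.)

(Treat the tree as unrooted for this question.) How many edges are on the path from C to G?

The path is C–A–O–G, which has 3 edges.

3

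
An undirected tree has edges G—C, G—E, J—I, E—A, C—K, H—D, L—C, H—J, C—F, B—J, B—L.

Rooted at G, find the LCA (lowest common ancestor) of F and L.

Path F→root: F C G; path L→root: L C G.
First common node: C.

C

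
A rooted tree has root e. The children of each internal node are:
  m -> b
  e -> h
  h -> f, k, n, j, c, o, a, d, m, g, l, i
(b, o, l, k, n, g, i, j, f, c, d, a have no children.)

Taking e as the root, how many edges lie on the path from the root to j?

2

Path from e to j: e–h–j, which has 2 edges.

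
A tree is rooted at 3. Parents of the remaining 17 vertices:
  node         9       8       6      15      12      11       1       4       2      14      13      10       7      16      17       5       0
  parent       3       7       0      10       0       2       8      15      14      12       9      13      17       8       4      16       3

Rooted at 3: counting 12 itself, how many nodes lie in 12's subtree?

The subtree rooted at 12 contains: 12, 14, 2, 11 — 4 nodes.

4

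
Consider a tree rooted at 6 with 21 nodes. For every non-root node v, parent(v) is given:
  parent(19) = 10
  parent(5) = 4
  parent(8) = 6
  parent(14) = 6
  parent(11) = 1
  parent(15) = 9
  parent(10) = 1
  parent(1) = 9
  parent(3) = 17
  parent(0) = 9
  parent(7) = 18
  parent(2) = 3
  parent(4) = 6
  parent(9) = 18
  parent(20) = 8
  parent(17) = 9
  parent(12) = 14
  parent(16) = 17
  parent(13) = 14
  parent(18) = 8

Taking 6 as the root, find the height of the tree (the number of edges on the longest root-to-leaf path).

A deepest node is 2, reached by 6 – 8 – 18 – 9 – 17 – 3 – 2.
That path has 6 edges, so the height is 6.

6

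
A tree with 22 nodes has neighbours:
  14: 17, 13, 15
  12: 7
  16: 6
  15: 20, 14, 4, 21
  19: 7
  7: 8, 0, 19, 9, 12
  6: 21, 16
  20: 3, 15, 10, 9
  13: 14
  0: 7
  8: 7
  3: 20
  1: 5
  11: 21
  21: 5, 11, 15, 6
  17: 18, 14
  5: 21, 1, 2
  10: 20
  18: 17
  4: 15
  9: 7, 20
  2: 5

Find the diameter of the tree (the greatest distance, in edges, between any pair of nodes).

Starting from 16, a farthest node is 8 at distance 7.
One longest path: 16 – 6 – 21 – 15 – 20 – 9 – 7 – 8.
So the diameter is 7.

7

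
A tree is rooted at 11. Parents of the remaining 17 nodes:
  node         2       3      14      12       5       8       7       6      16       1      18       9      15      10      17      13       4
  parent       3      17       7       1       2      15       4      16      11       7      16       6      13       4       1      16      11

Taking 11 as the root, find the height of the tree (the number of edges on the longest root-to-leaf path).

A deepest node is 5, reached by 11–4–7–1–17–3–2–5.
That path has 7 edges, so the height is 7.

7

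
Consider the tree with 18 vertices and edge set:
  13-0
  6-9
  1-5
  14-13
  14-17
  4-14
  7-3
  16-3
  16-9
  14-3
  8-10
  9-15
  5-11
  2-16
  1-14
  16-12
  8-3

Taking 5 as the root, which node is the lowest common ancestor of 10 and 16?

Ancestors of 10 (toward the root): 10, 8, 3, 14, 1, 5.
Ancestors of 16: 16, 3, 14, 1, 5.
The deepest node appearing in both lists is 3.

3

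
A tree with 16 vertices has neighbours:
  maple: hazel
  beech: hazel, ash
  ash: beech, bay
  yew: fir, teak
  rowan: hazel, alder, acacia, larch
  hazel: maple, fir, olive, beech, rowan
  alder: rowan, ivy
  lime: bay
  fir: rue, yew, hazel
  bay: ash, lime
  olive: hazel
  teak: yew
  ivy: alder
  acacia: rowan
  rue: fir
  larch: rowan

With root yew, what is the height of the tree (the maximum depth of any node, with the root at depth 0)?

6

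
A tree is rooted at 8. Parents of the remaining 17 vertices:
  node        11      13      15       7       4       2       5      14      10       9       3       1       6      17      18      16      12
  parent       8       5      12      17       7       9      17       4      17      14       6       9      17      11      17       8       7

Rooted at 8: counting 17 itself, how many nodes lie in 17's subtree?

The subtree rooted at 17 contains: 17, 7, 18, 5, 10, 6, 4, 12, 13, 3, 14, 15, 9, 1, 2 — 15 nodes.

15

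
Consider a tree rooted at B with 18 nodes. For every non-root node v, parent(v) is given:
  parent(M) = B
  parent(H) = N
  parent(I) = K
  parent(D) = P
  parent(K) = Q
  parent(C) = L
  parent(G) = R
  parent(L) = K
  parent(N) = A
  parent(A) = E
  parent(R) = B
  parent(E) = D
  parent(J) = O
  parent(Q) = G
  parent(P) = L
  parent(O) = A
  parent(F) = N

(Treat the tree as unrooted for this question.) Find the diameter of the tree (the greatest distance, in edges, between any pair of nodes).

12

BFS from M reaches H last, at distance 12; BFS from H confirms no node is farther.
Path: M–B–R–G–Q–K–L–P–D–E–A–N–H.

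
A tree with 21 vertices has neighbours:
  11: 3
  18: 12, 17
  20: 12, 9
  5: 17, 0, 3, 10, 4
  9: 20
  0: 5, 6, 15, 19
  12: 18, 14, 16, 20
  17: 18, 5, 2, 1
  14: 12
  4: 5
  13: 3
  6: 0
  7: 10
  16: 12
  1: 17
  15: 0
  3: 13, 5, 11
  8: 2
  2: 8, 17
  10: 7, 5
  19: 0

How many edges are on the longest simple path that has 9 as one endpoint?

A farthest node from 9 is 19 (11, 6, 13, 15, 7 also at distance 7).
The path 9–20–12–18–17–5–0–19 has 7 edges.

7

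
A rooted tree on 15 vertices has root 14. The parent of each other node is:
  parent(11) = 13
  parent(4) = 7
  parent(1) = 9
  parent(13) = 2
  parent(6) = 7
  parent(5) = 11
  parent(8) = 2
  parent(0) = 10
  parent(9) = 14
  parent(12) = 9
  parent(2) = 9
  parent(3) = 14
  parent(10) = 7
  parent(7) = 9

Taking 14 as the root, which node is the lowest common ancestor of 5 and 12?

Path 5→root: 5 11 13 2 9 14; path 12→root: 12 9 14.
First common node: 9.

9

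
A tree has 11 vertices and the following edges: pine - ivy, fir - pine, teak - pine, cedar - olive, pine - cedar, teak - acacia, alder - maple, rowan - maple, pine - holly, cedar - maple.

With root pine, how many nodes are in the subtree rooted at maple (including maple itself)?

maple's subtree: {maple, alder, rowan}, size 3.

3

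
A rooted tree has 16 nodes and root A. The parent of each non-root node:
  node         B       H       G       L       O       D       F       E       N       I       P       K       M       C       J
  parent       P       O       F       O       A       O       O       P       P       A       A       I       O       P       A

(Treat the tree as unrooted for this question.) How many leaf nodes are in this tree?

11

Exactly 11 nodes have a single neighbour: B, C, D, E, G, H, J, K, L, M, N.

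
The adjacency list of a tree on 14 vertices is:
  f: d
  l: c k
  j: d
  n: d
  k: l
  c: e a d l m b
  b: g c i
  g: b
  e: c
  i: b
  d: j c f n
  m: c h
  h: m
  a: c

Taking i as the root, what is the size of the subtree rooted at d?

Descendants of d (including itself): d, j, n, f. That's 4.

4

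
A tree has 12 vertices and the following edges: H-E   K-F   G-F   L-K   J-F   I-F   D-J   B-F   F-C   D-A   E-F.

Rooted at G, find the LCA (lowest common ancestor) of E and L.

Ancestors of E (toward the root): E, F, G.
Ancestors of L: L, K, F, G.
The deepest node appearing in both lists is F.

F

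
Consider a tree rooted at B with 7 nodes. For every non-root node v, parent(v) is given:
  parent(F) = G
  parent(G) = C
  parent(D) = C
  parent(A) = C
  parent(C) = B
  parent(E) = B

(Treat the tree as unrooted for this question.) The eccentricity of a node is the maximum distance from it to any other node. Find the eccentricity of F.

4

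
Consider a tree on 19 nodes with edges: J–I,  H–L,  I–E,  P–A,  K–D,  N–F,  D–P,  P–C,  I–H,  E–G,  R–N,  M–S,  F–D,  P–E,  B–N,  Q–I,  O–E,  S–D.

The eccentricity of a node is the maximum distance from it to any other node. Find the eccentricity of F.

Distances from F peak at 6, attained at L.
F-D-P-E-I-H-L

6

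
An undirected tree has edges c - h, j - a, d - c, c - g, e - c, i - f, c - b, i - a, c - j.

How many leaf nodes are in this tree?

The leaves are b, d, e, f, g, h.
That is 6 leaves.

6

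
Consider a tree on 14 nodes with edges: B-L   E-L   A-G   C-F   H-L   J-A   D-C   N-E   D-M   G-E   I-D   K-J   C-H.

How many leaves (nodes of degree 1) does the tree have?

Exactly 6 nodes have a single neighbour: B, F, I, K, M, N.

6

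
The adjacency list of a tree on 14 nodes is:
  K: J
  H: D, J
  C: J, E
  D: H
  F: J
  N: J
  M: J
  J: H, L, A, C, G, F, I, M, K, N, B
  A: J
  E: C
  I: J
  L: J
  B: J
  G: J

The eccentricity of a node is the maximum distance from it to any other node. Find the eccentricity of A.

A farthest node from A is D (E also at distance 3).
The path A–J–H–D has 3 edges.

3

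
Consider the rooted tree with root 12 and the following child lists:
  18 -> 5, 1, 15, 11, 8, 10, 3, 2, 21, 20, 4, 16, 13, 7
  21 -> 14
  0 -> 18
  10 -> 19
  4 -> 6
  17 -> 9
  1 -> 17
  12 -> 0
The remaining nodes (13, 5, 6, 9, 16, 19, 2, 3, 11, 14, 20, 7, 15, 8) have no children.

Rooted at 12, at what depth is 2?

Climbing from 2 to the root: 2 – 18 – 0 – 12. That's 3 steps.

3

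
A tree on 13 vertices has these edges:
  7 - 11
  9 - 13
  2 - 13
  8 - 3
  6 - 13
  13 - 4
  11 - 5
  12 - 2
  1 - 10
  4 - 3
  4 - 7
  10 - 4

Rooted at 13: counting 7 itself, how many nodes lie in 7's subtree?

The subtree rooted at 7 contains: 7, 11, 5 — 3 nodes.

3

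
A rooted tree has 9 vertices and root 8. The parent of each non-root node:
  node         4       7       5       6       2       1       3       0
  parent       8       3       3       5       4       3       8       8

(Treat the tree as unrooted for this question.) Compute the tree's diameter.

5

BFS from 6 reaches 2 last, at distance 5; BFS from 2 confirms no node is farther.
Path: 6–5–3–8–4–2.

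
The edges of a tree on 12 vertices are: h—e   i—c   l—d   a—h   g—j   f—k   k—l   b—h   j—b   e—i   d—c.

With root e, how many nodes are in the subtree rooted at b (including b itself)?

The subtree rooted at b contains: b, j, g — 3 nodes.

3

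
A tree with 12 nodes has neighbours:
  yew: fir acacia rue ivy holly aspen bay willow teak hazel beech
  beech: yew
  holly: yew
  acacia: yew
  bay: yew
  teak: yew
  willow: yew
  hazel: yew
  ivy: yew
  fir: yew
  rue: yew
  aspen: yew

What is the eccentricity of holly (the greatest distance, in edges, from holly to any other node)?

A farthest node from holly is ivy (aspen, acacia, willow, bay, hazel, rue, teak, fir, beech also at distance 2).
The path holly – yew – ivy has 2 edges.

2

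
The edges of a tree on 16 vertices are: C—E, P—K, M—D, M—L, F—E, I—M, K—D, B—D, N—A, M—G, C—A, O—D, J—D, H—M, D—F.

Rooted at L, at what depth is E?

4

L–M–D–F–E — 4 edges.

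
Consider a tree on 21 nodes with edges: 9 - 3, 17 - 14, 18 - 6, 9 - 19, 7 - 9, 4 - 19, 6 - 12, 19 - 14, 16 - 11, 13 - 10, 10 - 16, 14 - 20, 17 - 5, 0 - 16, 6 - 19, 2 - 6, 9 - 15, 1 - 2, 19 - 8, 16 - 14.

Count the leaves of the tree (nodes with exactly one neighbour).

13

The leaves are 0, 1, 3, 4, 5, 7, 8, 11, 12, 13, 15, 18, 20.
That is 13 leaves.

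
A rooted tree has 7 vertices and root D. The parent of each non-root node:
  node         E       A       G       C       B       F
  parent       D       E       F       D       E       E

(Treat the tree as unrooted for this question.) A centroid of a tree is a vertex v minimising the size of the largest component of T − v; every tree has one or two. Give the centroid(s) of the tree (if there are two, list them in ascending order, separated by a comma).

If E is removed the pieces have sizes 2, 2, 1, 1, all ≤ ⌊7/2⌋ = 3.
No neighbour of E does as well, so E is the unique centroid.

E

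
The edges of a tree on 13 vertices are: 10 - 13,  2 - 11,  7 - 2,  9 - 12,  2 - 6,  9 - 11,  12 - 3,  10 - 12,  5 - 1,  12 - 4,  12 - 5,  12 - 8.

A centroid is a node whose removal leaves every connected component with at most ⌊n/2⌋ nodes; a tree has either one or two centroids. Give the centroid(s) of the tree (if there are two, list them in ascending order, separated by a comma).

Removing 12 splits the tree into components of sizes 5, 2, 2, 1, 1, 1; the largest is 5 ≤ ⌊13/2⌋ = 6.
Every other node leaves some component of size > 6, so the centroid is unique.

12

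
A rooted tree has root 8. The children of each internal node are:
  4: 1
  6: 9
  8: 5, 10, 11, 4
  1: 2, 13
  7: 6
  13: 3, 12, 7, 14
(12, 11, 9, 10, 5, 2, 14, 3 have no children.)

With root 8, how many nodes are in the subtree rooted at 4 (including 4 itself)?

10

Descendants of 4 (including itself): 4, 1, 13, 2, 14, 12, 3, 7, 6, 9. That's 10.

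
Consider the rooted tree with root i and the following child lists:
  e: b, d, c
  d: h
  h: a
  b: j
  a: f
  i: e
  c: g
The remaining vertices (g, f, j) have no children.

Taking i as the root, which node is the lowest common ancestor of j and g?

Path j→root: j b e i; path g→root: g c e i.
First common node: e.

e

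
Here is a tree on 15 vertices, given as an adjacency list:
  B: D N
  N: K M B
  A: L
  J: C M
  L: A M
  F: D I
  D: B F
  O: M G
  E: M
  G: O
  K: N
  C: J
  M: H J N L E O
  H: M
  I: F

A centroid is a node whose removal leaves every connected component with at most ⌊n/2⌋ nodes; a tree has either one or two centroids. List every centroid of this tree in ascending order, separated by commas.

If M is removed the pieces have sizes 6, 2, 2, 2, 1, 1, all ≤ ⌊15/2⌋ = 7.
Every other node leaves some component of size > 7, so the centroid is unique.

M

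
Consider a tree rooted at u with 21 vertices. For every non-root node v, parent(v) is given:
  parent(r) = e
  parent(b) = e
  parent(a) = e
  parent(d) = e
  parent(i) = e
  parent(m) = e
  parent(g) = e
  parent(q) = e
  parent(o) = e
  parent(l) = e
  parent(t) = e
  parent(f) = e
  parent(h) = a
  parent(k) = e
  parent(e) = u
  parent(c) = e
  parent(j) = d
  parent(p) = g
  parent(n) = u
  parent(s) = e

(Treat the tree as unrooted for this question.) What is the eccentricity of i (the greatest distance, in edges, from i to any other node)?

3

Distances from i peak at 3, attained at h (j, n, p also at distance 3).
i-e-a-h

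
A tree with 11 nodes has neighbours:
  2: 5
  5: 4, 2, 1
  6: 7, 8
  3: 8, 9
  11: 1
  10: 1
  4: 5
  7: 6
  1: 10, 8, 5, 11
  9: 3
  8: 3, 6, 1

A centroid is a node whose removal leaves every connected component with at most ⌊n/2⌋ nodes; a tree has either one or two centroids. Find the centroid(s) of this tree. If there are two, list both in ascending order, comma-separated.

Delete 1: the remaining components have sizes 5, 3, 1, 1. Max 5 ≤ 5, so 1 is a centroid.
Every other node leaves some component of size > 5, so the centroid is unique.

1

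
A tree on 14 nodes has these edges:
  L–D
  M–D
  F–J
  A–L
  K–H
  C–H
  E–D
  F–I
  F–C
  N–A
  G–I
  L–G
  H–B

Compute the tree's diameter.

8

Starting from B, a farthest node is E at distance 8.
One longest path: B - H - C - F - I - G - L - D - E.
So the diameter is 8.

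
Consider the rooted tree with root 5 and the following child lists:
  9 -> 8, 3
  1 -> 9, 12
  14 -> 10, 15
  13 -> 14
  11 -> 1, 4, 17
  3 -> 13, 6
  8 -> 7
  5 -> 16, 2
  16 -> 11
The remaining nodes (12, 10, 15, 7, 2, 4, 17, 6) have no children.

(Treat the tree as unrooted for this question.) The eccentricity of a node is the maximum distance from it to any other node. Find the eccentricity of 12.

6

The node farthest from 12 is 10 (15 also at distance 6), via 12-1-9-3-13-14-10 — 6 edges.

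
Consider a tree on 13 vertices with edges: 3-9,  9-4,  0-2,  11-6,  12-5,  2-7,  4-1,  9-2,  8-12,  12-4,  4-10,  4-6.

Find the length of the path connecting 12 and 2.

3

Walking from 12: 12 – 4 – 9 – 2. Length 3.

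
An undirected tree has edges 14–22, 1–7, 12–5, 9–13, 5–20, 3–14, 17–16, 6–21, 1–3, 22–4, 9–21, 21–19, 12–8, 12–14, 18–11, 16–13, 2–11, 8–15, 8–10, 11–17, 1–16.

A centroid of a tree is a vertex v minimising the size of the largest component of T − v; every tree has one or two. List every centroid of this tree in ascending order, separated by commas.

Removing 1 splits the tree into components of sizes 10, 10, 1; the largest is 10 ≤ ⌊22/2⌋ = 11.
No neighbour of 1 does as well, so 1 is the unique centroid.

1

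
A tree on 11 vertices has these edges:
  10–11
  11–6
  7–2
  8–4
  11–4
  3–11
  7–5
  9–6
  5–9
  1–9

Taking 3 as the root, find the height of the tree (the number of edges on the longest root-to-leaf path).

2 sits deepest: 3–11–6–9–5–7–2 — 6 edges from the root.

6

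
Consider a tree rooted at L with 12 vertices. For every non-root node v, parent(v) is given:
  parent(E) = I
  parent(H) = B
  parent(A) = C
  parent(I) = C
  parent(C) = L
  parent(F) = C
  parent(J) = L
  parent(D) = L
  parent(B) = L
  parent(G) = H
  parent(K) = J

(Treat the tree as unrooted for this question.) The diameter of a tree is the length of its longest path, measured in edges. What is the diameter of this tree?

BFS from E reaches G last, at distance 6; BFS from G confirms no node is farther.
Path: E–I–C–L–B–H–G.

6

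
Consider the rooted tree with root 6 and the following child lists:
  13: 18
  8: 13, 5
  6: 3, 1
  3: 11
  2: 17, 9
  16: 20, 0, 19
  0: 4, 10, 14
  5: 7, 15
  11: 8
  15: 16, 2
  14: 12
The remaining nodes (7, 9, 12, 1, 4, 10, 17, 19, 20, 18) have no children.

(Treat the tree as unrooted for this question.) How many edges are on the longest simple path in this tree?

10

BFS from 1 reaches 12 last, at distance 10; BFS from 12 confirms no node is farther.
Path: 1-6-3-11-8-5-15-16-0-14-12.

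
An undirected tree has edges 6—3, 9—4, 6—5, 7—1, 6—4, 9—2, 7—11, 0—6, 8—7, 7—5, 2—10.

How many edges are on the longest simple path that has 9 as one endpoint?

5

The node farthest from 9 is 11 (8, 1 also at distance 5), via 9–4–6–5–7–11 — 5 edges.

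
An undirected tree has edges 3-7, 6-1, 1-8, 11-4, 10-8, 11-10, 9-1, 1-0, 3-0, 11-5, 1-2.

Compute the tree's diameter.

7

BFS from 7 reaches 5 last, at distance 7; BFS from 5 confirms no node is farther.
Path: 7 – 3 – 0 – 1 – 8 – 10 – 11 – 5.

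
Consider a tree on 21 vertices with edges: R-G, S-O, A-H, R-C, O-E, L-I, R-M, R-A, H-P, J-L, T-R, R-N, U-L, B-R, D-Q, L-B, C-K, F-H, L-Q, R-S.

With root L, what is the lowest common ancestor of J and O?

J's ancestor chain is J, L and O's is O, S, R, B, L; they first meet at L.

L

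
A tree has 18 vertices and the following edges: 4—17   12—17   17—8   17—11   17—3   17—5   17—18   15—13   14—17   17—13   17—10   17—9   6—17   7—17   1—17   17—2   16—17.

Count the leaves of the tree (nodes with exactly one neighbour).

Degree-1 nodes: 1, 2, 3, 4, 5, 6, 7, 8, 9, 10, 11, 12, 14, 15, 16, 18 — 16 of them.

16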